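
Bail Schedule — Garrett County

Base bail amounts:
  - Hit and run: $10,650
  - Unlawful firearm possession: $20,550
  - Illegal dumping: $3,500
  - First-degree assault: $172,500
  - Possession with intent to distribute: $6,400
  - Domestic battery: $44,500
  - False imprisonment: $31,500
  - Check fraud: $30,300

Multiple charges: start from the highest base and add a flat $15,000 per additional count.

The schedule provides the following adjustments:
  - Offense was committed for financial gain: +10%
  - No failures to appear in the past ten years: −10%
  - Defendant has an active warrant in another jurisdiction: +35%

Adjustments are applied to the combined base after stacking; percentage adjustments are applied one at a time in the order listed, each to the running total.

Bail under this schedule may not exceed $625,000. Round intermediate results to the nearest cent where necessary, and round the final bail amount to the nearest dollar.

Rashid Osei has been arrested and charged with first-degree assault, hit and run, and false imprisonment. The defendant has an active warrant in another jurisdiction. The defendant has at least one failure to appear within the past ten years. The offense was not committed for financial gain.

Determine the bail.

Base amounts from the schedule: first-degree assault $172,500; hit and run $10,650; false imprisonment $31,500.
Stacking rule: highest base plus $15,000 per additional charge. Highest is first-degree assault at $172,500; 2 additional charges → +$30,000. Combined base = $202,500.
Defendant has an active warrant in another jurisdiction (+35%): $202,500 × 1.35 = $273,375.
$273,375 is within the $625,000 maximum.

$273,375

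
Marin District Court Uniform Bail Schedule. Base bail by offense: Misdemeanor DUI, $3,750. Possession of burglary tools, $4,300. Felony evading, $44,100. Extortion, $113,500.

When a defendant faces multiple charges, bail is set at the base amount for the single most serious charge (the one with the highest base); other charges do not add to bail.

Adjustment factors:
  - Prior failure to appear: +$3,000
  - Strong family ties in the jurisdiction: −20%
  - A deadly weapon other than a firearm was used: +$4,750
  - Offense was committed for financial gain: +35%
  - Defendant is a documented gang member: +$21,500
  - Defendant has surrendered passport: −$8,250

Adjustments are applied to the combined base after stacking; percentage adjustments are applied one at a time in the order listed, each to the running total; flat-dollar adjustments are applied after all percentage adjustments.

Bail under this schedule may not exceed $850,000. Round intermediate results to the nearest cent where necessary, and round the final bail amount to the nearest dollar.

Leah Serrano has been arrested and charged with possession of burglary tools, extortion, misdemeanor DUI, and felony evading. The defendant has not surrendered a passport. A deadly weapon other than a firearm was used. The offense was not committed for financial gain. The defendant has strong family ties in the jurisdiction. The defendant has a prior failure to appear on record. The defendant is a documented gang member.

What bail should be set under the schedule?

Base amounts from the schedule: possession of burglary tools $4,300; extortion $113,500; misdemeanor DUI $3,750; felony evading $44,100.
Stacking rule: use the highest base only. Highest is extortion at $113,500. Combined base = $113,500.
Strong family ties in the jurisdiction (−20%): $113,500 × 0.8 = $90,800.
Prior failure to appear (+$3,000 flat): $90,800 + $3,000 = $93,800.
A deadly weapon other than a firearm was used (+$4,750 flat): $93,800 + $4,750 = $98,550.
Defendant is a documented gang member (+$21,500 flat): $98,550 + $21,500 = $120,050.
$120,050 is within the $850,000 maximum.

$120,050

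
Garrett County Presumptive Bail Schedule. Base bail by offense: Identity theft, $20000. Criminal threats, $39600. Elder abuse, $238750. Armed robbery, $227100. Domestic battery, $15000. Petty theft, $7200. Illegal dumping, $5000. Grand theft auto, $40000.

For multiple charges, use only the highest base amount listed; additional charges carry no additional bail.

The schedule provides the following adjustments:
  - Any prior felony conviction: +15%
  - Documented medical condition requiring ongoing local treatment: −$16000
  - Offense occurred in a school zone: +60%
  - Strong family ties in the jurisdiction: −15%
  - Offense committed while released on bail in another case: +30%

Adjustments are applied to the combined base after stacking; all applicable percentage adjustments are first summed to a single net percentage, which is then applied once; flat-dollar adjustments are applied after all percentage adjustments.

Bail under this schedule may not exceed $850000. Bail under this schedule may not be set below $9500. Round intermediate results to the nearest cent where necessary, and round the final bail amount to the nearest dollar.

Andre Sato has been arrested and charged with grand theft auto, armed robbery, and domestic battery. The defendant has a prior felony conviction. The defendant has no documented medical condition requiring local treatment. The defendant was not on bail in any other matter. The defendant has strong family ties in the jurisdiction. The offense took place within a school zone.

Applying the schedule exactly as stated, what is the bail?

$363360

Base amounts from the schedule: grand theft auto $40000; armed robbery $227100; domestic battery $15000.
Stacking rule: use the highest base only. Highest is armed robbery at $227100. Combined base = $227100.
Net percentage adjustment: +15% +60% −15% = +60%. $227100 × 1.6 = $363360.
$363360 is within the $850000 maximum.
$363360 is at or above the $9500 minimum.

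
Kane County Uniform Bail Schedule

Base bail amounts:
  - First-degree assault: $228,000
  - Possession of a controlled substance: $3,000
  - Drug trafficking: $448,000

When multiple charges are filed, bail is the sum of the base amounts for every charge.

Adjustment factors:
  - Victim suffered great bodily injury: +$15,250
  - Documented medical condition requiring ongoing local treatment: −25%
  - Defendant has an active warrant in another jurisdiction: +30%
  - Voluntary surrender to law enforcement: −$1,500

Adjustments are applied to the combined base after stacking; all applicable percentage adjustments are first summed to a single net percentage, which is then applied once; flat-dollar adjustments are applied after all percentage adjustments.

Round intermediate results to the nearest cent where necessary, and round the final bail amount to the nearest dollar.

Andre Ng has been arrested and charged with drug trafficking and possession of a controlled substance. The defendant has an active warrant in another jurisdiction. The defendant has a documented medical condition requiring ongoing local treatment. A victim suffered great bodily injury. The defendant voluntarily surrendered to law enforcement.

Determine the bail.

$487,300

Base amounts from the schedule: drug trafficking $448,000; possession of a controlled substance $3,000.
Stacking rule: sum of all bases. $448,000 + $3,000 = $451,000.
Net percentage adjustment: −25% +30% = +5%. $451,000 × 1.05 = $473,550.
Victim suffered great bodily injury (+$15,250 flat): $473,550 + $15,250 = $488,800.
Voluntary surrender to law enforcement (−$1,500 flat): $488,800 − $1,500 = $487,300.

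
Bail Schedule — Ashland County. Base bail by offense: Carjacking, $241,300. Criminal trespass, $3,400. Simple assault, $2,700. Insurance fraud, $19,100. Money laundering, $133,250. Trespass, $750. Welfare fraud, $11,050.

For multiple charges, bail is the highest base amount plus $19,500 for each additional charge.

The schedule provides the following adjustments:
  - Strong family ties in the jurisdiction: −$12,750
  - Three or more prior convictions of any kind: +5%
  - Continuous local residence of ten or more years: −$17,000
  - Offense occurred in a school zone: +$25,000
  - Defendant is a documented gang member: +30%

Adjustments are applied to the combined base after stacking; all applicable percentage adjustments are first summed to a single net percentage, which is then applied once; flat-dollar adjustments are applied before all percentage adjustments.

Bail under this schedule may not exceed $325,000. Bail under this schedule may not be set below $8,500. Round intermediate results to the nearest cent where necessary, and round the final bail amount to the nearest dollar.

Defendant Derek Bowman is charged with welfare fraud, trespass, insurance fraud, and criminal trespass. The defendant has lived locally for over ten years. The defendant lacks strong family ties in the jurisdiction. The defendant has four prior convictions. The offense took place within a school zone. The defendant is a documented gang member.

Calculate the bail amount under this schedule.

Base amounts from the schedule: welfare fraud $11,050; trespass $750; insurance fraud $19,100; criminal trespass $3,400.
Stacking rule: highest base plus $19,500 per additional charge. Highest is insurance fraud at $19,100; 3 additional charges → +$58,500. Combined base = $77,600.
Continuous local residence of ten or more years (−$17,000 flat): $77,600 − $17,000 = $60,600.
Offense occurred in a school zone (+$25,000 flat): $60,600 + $25,000 = $85,600.
Net percentage adjustment: +5% +30% = +35%. $85,600 × 1.35 = $115,560.
$115,560 is within the $325,000 maximum.
$115,560 is at or above the $8,500 minimum.

$115,560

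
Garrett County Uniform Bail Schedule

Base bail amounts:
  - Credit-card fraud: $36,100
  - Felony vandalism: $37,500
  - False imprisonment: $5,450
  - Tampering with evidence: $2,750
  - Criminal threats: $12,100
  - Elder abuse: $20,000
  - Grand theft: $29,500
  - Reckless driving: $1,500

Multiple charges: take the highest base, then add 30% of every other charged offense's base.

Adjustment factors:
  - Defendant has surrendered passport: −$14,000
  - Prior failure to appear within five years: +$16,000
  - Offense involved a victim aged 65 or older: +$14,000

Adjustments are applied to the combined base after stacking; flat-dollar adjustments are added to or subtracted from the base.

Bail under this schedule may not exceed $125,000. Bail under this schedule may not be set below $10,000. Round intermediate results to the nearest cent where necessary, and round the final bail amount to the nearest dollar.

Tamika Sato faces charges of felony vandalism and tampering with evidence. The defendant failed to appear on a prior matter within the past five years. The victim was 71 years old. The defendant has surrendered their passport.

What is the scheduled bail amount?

$54,325

Base amounts from the schedule: felony vandalism $37,500; tampering with evidence $2,750.
Stacking rule: highest base plus 30% of each additional charge. Highest is felony vandalism at $37,500. Additional: $2,750 × 30% = $825. Combined base = $37,500 + $825 = $38,325.
Defendant has surrendered passport (−$14,000 flat): $38,325 − $14,000 = $24,325.
Prior failure to appear within five years (+$16,000 flat): $24,325 + $16,000 = $40,325.
Offense involved a victim aged 65 or older (+$14,000 flat): $40,325 + $14,000 = $54,325.
$54,325 is within the $125,000 maximum.
$54,325 is at or above the $10,000 minimum.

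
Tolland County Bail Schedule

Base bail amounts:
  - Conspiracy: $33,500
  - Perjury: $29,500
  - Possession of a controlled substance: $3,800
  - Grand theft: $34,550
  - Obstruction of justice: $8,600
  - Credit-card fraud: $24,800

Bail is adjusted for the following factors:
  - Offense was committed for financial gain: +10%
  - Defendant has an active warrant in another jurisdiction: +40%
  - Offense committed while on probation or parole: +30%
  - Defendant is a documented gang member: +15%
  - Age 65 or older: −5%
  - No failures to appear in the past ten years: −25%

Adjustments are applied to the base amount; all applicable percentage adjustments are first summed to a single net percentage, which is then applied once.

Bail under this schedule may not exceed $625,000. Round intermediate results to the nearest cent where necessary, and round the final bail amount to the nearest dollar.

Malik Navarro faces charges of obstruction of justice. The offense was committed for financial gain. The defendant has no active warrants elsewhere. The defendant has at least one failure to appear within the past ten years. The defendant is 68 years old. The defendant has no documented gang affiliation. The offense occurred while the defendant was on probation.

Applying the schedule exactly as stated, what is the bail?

Base amounts from the schedule: obstruction of justice $8,600.
Single charge. Combined base = $8,600.
Net percentage adjustment: +10% +30% −5% = +35%. $8,600 × 1.35 = $11,610.
$11,610 is within the $625,000 maximum.

$11,610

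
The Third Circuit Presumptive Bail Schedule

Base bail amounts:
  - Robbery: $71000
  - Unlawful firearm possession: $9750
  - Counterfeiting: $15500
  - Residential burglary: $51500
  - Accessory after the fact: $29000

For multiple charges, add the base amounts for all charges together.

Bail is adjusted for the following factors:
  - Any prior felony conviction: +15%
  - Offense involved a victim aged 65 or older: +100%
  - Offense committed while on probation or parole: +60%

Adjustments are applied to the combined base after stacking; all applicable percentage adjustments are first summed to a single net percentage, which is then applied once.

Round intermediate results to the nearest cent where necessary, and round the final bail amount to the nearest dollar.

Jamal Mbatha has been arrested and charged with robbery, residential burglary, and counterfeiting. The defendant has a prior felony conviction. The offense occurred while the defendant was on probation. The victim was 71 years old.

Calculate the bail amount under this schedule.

Base amounts from the schedule: robbery $71000; residential burglary $51500; counterfeiting $15500.
Stacking rule: sum of all bases. $71000 + $51500 + $15500 = $138000.
Net percentage adjustment: +15% +100% +60% = +175%. $138000 × 2.75 = $379500.

$379500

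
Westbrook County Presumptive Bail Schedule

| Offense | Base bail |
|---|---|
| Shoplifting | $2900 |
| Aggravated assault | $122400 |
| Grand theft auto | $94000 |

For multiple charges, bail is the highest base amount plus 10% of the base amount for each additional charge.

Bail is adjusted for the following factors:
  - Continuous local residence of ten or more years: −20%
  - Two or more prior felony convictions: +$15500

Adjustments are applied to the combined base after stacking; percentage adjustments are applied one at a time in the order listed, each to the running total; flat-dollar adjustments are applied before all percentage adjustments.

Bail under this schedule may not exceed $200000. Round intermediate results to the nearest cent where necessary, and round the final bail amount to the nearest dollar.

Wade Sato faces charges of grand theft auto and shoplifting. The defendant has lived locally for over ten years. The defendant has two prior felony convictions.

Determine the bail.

Base amounts from the schedule: grand theft auto $94000; shoplifting $2900.
Stacking rule: highest base plus 10% of each additional charge. Highest is grand theft auto at $94000. Additional: $2900 × 10% = $290. Combined base = $94000 + $290 = $94290.
Two or more prior felony convictions (+$15500 flat): $94290 + $15500 = $109790.
Continuous local residence of ten or more years (−20%): $109790 × 0.8 = $87832.
$87832 is within the $200000 maximum.

$87832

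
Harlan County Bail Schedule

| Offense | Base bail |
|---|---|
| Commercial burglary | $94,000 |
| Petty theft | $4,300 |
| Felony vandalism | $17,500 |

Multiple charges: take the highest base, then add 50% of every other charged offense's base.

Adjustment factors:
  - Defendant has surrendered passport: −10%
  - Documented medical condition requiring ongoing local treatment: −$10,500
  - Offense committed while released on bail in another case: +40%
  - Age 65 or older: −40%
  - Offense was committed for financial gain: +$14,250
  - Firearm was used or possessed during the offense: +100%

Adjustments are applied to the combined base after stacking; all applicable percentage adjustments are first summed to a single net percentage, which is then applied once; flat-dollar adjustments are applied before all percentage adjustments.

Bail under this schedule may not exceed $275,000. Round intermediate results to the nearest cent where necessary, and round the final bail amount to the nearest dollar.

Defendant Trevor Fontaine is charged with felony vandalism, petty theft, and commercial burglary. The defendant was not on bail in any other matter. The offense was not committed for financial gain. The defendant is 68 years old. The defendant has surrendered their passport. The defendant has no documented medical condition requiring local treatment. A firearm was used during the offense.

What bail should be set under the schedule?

$157,350

Base amounts from the schedule: felony vandalism $17,500; petty theft $4,300; commercial burglary $94,000.
Stacking rule: highest base plus 50% of each additional charge. Highest is commercial burglary at $94,000. Additional: $17,500 × 50% = $8,750; $4,300 × 50% = $2,150. Combined base = $94,000 + $10,900 = $104,900.
Net percentage adjustment: −10% −40% +100% = +50%. $104,900 × 1.5 = $157,350.
$157,350 is within the $275,000 maximum.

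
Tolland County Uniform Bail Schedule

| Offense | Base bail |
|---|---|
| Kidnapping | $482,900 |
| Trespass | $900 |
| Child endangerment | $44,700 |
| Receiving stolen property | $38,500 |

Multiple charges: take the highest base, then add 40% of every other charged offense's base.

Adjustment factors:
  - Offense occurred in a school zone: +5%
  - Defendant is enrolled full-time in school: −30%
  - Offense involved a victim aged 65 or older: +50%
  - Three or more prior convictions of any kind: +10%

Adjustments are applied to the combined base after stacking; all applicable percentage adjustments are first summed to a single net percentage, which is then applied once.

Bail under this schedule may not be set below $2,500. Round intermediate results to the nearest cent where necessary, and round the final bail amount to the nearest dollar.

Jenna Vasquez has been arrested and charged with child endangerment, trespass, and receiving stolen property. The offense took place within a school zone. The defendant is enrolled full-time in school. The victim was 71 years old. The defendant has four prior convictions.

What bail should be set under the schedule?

Base amounts from the schedule: child endangerment $44,700; trespass $900; receiving stolen property $38,500.
Stacking rule: highest base plus 40% of each additional charge. Highest is child endangerment at $44,700. Additional: $900 × 40% = $360; $38,500 × 40% = $15,400. Combined base = $44,700 + $15,760 = $60,460.
Net percentage adjustment: +5% −30% +50% +10% = +35%. $60,460 × 1.35 = $81,621.
$81,621 is at or above the $2,500 minimum.

$81,621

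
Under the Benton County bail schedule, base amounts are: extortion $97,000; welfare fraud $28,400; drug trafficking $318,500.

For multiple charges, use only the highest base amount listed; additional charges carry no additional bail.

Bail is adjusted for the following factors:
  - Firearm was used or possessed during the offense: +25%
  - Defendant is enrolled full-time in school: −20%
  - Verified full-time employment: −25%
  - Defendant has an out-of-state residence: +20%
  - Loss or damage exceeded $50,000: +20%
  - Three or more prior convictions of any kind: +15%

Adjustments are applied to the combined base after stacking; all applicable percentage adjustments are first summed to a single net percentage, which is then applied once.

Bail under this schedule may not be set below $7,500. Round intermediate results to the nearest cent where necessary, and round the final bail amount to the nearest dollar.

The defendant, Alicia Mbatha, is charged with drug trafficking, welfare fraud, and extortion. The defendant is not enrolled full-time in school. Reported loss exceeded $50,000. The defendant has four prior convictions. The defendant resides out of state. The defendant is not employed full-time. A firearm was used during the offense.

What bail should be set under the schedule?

$573,300

Base amounts from the schedule: drug trafficking $318,500; welfare fraud $28,400; extortion $97,000.
Stacking rule: use the highest base only. Highest is drug trafficking at $318,500. Combined base = $318,500.
Net percentage adjustment: +25% +20% +20% +15% = +80%. $318,500 × 1.8 = $573,300.
$573,300 is at or above the $7,500 minimum.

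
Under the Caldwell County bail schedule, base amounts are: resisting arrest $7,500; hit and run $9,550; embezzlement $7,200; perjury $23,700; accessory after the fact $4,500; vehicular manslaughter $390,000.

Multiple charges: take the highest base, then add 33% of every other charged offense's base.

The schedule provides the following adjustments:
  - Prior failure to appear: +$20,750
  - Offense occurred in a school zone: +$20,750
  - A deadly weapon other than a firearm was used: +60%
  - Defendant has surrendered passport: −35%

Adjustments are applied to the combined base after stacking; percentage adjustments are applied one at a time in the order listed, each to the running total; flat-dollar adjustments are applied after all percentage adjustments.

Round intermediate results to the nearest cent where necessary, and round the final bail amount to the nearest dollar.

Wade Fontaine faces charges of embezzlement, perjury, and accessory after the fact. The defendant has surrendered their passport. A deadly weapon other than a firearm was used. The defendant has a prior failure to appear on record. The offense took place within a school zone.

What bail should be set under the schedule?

Base amounts from the schedule: embezzlement $7,200; perjury $23,700; accessory after the fact $4,500.
Stacking rule: highest base plus 33% of each additional charge. Highest is perjury at $23,700. Additional: $7,200 × 33% = $2,376; $4,500 × 33% = $1,485. Combined base = $23,700 + $3,861 = $27,561.
A deadly weapon other than a firearm was used (+60%): $27,561 × 1.6 = $44,097.60.
Defendant has surrendered passport (−35%): $44,097.60 × 0.65 = $28,663.44.
Prior failure to appear (+$20,750 flat): $28,663.44 + $20,750 = $49,413.44.
Offense occurred in a school zone (+$20,750 flat): $49,413.44 + $20,750 = $70,163.44.
Rounded to the nearest dollar: $70,163.

$70,163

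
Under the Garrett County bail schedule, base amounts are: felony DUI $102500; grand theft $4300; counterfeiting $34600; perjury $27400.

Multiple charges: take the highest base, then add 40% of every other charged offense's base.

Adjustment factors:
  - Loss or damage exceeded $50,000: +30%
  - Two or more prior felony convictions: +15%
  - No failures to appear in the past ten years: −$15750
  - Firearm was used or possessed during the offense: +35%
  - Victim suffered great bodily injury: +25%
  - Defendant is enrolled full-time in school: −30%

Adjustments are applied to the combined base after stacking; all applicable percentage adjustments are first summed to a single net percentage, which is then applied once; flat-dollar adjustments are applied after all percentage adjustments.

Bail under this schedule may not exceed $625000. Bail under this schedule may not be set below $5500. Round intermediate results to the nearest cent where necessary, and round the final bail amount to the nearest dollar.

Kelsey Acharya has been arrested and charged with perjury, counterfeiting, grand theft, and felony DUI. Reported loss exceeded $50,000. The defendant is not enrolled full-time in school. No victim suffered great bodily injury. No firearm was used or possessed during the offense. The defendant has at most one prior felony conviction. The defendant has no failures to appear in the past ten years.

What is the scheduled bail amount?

$151976

Base amounts from the schedule: perjury $27400; counterfeiting $34600; grand theft $4300; felony DUI $102500.
Stacking rule: highest base plus 40% of each additional charge. Highest is felony DUI at $102500. Additional: $27400 × 40% = $10960; $34600 × 40% = $13840; $4300 × 40% = $1720. Combined base = $102500 + $26520 = $129020.
Loss or damage exceeded $50,000 (+30%): $129020 × 1.3 = $167726.
No failures to appear in the past ten years (−$15750 flat): $167726 − $15750 = $151976.
$151976 is within the $625000 maximum.
$151976 is at or above the $5500 minimum.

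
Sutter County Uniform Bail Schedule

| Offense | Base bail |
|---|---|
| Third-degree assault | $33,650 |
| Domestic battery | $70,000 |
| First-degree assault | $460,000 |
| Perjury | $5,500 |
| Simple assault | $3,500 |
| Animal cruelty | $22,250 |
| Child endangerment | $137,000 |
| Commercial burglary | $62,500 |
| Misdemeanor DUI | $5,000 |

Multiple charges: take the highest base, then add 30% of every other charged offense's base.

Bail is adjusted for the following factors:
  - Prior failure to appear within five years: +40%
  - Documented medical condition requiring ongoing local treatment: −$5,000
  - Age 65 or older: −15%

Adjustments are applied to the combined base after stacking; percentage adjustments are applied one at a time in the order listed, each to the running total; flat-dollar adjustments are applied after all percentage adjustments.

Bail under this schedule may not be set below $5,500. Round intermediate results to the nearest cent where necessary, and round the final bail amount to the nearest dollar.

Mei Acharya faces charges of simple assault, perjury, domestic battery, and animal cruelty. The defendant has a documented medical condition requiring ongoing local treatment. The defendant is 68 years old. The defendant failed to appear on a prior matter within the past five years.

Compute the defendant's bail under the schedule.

Base amounts from the schedule: simple assault $3,500; perjury $5,500; domestic battery $70,000; animal cruelty $22,250.
Stacking rule: highest base plus 30% of each additional charge. Highest is domestic battery at $70,000. Additional: $3,500 × 30% = $1,050; $5,500 × 30% = $1,650; $22,250 × 30% = $6,675. Combined base = $70,000 + $9,375 = $79,375.
Prior failure to appear within five years (+40%): $79,375 × 1.4 = $111,125.
Age 65 or older (−15%): $111,125 × 0.85 = $94,456.25.
Documented medical condition requiring ongoing local treatment (−$5,000 flat): $94,456.25 − $5,000 = $89,456.25.
$89,456.25 is at or above the $5,500 minimum.
Rounded to the nearest dollar: $89,456.

$89,456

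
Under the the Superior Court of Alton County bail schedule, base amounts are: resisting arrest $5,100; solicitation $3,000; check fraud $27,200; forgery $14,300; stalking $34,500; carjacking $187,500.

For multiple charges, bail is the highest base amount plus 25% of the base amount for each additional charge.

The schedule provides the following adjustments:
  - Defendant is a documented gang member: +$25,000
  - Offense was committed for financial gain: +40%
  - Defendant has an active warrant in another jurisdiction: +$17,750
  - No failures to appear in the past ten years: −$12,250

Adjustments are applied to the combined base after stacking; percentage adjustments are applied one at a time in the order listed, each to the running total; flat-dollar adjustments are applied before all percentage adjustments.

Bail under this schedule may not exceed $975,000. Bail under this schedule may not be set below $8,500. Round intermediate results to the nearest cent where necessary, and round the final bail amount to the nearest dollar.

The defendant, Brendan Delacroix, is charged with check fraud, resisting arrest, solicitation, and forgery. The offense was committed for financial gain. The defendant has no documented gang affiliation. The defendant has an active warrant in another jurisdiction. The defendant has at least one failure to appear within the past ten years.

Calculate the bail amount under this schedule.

$70,770

Base amounts from the schedule: check fraud $27,200; resisting arrest $5,100; solicitation $3,000; forgery $14,300.
Stacking rule: highest base plus 25% of each additional charge. Highest is check fraud at $27,200. Additional: $5,100 × 25% = $1,275; $3,000 × 25% = $750; $14,300 × 25% = $3,575. Combined base = $27,200 + $5,600 = $32,800.
Defendant has an active warrant in another jurisdiction (+$17,750 flat): $32,800 + $17,750 = $50,550.
Offense was committed for financial gain (+40%): $50,550 × 1.4 = $70,770.
$70,770 is within the $975,000 maximum.
$70,770 is at or above the $8,500 minimum.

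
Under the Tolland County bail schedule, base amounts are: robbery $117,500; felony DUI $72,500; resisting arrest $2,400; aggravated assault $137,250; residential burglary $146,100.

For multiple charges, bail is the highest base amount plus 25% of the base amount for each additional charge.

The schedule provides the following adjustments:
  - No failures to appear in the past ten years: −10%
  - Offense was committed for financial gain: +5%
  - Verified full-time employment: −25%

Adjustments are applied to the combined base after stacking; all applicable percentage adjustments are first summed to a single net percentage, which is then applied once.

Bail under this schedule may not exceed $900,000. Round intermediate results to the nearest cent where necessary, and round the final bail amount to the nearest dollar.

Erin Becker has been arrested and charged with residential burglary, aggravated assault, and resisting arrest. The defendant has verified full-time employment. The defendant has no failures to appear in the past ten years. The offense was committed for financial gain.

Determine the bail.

Base amounts from the schedule: residential burglary $146,100; aggravated assault $137,250; resisting arrest $2,400.
Stacking rule: highest base plus 25% of each additional charge. Highest is residential burglary at $146,100. Additional: $137,250 × 25% = $34,312.50; $2,400 × 25% = $600. Combined base = $146,100 + $34,912.50 = $181,012.50.
Net percentage adjustment: −10% +5% −25% = −30%. $181,012.50 × 0.7 = $126,708.75.
$126,708.75 is within the $900,000 maximum.
Rounded to the nearest dollar: $126,709.

$126,709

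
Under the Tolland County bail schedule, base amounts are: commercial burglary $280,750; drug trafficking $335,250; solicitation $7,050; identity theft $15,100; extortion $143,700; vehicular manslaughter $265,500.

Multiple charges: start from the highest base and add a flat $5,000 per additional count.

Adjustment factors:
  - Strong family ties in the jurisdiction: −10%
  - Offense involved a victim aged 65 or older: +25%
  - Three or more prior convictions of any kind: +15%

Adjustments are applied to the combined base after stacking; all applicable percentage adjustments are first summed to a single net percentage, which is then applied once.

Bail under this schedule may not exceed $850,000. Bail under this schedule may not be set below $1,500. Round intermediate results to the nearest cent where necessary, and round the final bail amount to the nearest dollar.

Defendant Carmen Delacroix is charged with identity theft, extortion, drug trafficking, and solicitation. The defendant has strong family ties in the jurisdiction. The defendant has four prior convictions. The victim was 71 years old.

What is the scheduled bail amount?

Base amounts from the schedule: identity theft $15,100; extortion $143,700; drug trafficking $335,250; solicitation $7,050.
Stacking rule: highest base plus $5,000 per additional charge. Highest is drug trafficking at $335,250; 3 additional charges → +$15,000. Combined base = $350,250.
Net percentage adjustment: −10% +25% +15% = +30%. $350,250 × 1.3 = $455,325.
$455,325 is within the $850,000 maximum.
$455,325 is at or above the $1,500 minimum.

$455,325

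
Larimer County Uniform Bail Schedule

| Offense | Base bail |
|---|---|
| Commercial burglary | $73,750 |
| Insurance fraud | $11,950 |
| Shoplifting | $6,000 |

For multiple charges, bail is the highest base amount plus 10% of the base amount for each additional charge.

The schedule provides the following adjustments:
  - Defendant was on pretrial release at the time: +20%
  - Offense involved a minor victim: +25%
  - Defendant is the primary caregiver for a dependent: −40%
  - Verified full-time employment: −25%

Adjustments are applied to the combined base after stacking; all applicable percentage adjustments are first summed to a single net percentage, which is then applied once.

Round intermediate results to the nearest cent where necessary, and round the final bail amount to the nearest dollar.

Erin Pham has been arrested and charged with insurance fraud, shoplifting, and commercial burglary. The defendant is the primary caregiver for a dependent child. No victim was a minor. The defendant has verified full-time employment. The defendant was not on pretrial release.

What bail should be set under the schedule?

Base amounts from the schedule: insurance fraud $11,950; shoplifting $6,000; commercial burglary $73,750.
Stacking rule: highest base plus 10% of each additional charge. Highest is commercial burglary at $73,750. Additional: $11,950 × 10% = $1,195; $6,000 × 10% = $600. Combined base = $73,750 + $1,795 = $75,545.
Net percentage adjustment: −40% −25% = −65%. $75,545 × 0.35 = $26,440.75.
Rounded to the nearest dollar: $26,441.

$26,441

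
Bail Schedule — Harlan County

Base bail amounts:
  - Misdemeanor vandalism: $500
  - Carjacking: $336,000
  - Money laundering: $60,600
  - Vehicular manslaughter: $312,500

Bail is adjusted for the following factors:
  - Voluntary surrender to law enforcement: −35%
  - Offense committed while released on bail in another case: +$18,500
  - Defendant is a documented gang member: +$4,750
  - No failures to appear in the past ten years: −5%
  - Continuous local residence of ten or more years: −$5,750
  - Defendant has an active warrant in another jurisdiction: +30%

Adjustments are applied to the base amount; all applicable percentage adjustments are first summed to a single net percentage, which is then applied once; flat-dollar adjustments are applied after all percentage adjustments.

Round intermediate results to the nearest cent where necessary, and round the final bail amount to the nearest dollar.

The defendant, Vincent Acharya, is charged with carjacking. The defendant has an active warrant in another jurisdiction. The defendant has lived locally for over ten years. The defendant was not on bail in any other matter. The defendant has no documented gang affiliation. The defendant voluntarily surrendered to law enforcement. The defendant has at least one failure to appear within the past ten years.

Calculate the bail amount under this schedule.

Base amounts from the schedule: carjacking $336,000.
Single charge. Combined base = $336,000.
Net percentage adjustment: −35% +30% = −5%. $336,000 × 0.95 = $319,200.
Continuous local residence of ten or more years (−$5,750 flat): $319,200 − $5,750 = $313,450.

$313,450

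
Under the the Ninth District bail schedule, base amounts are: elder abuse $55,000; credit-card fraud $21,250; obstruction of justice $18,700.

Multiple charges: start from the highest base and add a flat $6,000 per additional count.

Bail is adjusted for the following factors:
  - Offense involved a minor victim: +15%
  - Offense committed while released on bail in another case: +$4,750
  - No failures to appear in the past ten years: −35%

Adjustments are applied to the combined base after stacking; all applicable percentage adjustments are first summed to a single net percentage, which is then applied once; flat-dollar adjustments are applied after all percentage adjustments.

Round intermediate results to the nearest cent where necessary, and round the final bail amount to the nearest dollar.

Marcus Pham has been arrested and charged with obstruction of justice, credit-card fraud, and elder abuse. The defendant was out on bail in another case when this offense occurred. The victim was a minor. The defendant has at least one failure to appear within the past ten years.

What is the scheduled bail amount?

$81,800

Base amounts from the schedule: obstruction of justice $18,700; credit-card fraud $21,250; elder abuse $55,000.
Stacking rule: highest base plus $6,000 per additional charge. Highest is elder abuse at $55,000; 2 additional charges → +$12,000. Combined base = $67,000.
Offense involved a minor victim (+15%): $67,000 × 1.15 = $77,050.
Offense committed while released on bail in another case (+$4,750 flat): $77,050 + $4,750 = $81,800.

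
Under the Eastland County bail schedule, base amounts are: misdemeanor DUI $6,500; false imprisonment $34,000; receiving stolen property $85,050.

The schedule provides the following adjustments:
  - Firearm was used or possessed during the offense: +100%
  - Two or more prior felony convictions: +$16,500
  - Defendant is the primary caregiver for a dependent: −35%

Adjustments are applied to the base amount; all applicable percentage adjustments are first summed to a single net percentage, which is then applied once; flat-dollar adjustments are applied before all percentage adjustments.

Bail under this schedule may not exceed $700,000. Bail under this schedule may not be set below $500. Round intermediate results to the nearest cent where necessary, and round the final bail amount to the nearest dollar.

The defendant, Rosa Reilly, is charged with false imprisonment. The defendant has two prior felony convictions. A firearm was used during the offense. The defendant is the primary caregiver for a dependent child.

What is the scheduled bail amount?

$83,325

Base amounts from the schedule: false imprisonment $34,000.
Single charge. Combined base = $34,000.
Two or more prior felony convictions (+$16,500 flat): $34,000 + $16,500 = $50,500.
Net percentage adjustment: +100% −35% = +65%. $50,500 × 1.65 = $83,325.
$83,325 is within the $700,000 maximum.
$83,325 is at or above the $500 minimum.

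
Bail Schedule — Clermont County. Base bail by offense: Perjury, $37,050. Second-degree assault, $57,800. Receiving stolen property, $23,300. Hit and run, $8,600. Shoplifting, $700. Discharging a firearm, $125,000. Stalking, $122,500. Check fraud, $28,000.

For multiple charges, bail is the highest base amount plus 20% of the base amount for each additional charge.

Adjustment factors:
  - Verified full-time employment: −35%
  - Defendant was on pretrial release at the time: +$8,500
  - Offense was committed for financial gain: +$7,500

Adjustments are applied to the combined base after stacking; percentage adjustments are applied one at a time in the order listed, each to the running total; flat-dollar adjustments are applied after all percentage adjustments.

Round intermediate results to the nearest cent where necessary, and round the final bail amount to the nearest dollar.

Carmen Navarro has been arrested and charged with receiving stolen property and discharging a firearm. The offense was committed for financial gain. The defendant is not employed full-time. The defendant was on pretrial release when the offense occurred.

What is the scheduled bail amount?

Base amounts from the schedule: receiving stolen property $23,300; discharging a firearm $125,000.
Stacking rule: highest base plus 20% of each additional charge. Highest is discharging a firearm at $125,000. Additional: $23,300 × 20% = $4,660. Combined base = $125,000 + $4,660 = $129,660.
Defendant was on pretrial release at the time (+$8,500 flat): $129,660 + $8,500 = $138,160.
Offense was committed for financial gain (+$7,500 flat): $138,160 + $7,500 = $145,660.

$145,660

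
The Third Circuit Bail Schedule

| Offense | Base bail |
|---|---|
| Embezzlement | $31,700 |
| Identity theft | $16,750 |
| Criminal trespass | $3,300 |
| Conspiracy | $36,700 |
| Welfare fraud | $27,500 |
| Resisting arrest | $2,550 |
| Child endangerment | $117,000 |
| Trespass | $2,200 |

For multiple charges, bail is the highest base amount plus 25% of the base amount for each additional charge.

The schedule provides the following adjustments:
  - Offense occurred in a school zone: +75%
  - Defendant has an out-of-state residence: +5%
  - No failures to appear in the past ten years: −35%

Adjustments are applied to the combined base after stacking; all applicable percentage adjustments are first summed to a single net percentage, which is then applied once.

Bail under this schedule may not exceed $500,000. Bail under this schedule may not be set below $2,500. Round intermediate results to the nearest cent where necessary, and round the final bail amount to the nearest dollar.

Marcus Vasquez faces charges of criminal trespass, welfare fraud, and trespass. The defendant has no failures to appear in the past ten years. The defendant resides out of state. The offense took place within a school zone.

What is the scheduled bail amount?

$41,869

Base amounts from the schedule: criminal trespass $3,300; welfare fraud $27,500; trespass $2,200.
Stacking rule: highest base plus 25% of each additional charge. Highest is welfare fraud at $27,500. Additional: $3,300 × 25% = $825; $2,200 × 25% = $550. Combined base = $27,500 + $1,375 = $28,875.
Net percentage adjustment: +75% +5% −35% = +45%. $28,875 × 1.45 = $41,868.75.
$41,868.75 is within the $500,000 maximum.
$41,868.75 is at or above the $2,500 minimum.
Rounded to the nearest dollar: $41,869.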